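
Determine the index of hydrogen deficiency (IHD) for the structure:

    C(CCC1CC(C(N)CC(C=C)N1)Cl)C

2

Molecular formula from the SMILES: C12H23ClN2.
DoU = (2C + 2 + N − H − X)/2 = (2·12 + 2 + 2 − 23 − 1)/2 = 4/2 = 2.
(Structurally: 1 ring(s) + 1 π bond(s) = 2.)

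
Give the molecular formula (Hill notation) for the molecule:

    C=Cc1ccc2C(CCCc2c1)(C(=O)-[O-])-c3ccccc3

C19H17O2-

Heavy atoms from the SMILES: 19 C, 2 O.
Implicit hydrogens by atom environment:
  8 × C (aromatic): 1 H each → 8
  4 × C: 2 H each → 8
  4 × C (aromatic): no H
  2 × C: no H
  1 × C: 1 H
  1 × O: no H
  1 × O (charge -1): no H
  Total hydrogens = 17.
Net charge -1.
Molecular formula: C19H17O2-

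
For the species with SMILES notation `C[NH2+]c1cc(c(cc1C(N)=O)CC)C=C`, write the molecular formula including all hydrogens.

C12H17N2O+

Heavy atoms from the SMILES: 12 C, 2 N, 1 O.
Implicit hydrogens by atom environment:
  4 × C (aromatic): no H
  2 × C: 3 H each → 6
  2 × C: 2 H each → 4
  2 × C (aromatic): 1 H each → 2
  1 × C: 1 H
  1 × C: no H
  1 × N (charge +1): 2 H
  1 × N: 2 H
  1 × O: no H
  Total hydrogens = 17.
Net charge +1.
Molecular formula: C12H17N2O+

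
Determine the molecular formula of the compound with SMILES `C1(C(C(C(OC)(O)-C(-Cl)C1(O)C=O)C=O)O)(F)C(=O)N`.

C10H13ClFNO7

Heavy atoms from the SMILES: 10 C, 1 Cl, 1 F, 1 N, 7 O.
Implicit hydrogens by atom environment:
  5 × C: 1 H each → 5
  4 × C: no H
  4 × O: no H
  3 × O: 1 H each → 3
  1 × C: 3 H
  1 × Cl: no H
  1 × F: no H
  1 × N: 2 H
  Total hydrogens = 13.
Molecular formula: C10H13ClFNO7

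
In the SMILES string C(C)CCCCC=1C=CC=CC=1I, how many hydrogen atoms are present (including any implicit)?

Hydrogens are implicit in SMILES; fill each atom to its normal valence:
  5 × C: 2 H each → 10
  4 × C (aromatic): 1 H each → 4
  2 × C (aromatic): no H
  1 × C: 3 H
  1 × I: no H
  Total hydrogens = 17.

17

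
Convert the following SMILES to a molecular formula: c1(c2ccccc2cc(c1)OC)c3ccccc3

C17H14O

Heavy atoms from the SMILES: 17 C, 1 O.
Implicit hydrogens by atom environment:
  11 × C (aromatic): 1 H each → 11
  5 × C (aromatic): no H
  1 × C: 3 H
  1 × O: no H
  Total hydrogens = 14.
Molecular formula: C17H14O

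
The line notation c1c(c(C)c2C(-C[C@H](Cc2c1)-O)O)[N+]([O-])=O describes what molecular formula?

C11H13NO4

Heavy atoms from the SMILES: 11 C, 1 N, 4 O.
Implicit hydrogens by atom environment:
  4 × C (aromatic): no H
  2 × C: 2 H each → 4
  2 × C (aromatic): 1 H each → 2
  2 × C: 1 H each → 2
  2 × O: 1 H each → 2
  1 × C: 3 H
  1 × N (charge +1): no H
  1 × O: no H
  1 × O (charge -1): no H
  Total hydrogens = 13.
Molecular formula: C11H13NO4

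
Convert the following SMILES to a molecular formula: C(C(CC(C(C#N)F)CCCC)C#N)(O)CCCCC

C16H27FN2O

Heavy atoms from the SMILES: 16 C, 1 F, 2 N, 1 O.
Implicit hydrogens by atom environment:
  8 × C: 2 H each → 16
  4 × C: 1 H each → 4
  2 × C: 3 H each → 6
  2 × C: no H
  2 × N: no H
  1 × F: no H
  1 × O: 1 H
  Total hydrogens = 27.
Molecular formula: C16H27FN2O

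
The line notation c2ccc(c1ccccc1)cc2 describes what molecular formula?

Heavy atoms from the SMILES: 12 C.
Implicit hydrogens by atom environment:
  10 × C (aromatic): 1 H each → 10
  2 × C (aromatic): no H
  Total hydrogens = 10.
Molecular formula: C12H10

C12H10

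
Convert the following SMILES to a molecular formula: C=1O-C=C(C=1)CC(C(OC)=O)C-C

C10H14O3

Heavy atoms from the SMILES: 10 C, 3 O.
Implicit hydrogens by atom environment:
  3 × C (aromatic): 1 H each → 3
  2 × C: 3 H each → 6
  2 × C: 2 H each → 4
  2 × O: no H
  1 × C: 1 H
  1 × C (aromatic): no H
  1 × C: no H
  1 × O (aromatic): no H
  Total hydrogens = 14.
Molecular formula: C10H14O3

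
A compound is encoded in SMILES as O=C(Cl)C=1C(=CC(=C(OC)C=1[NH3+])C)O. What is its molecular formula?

C9H11ClNO3+

Heavy atoms from the SMILES: 9 C, 1 Cl, 1 N, 3 O.
Implicit hydrogens by atom environment:
  5 × C (aromatic): no H
  2 × C: 3 H each → 6
  2 × O: no H
  1 × C (aromatic): 1 H
  1 × C: no H
  1 × Cl: no H
  1 × N (charge +1): 3 H
  1 × O: 1 H
  Total hydrogens = 11.
Net charge +1.
Molecular formula: C9H11ClNO3+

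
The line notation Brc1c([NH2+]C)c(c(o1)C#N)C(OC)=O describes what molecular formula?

Heavy atoms from the SMILES: 1 Br, 8 C, 2 N, 3 O.
Implicit hydrogens by atom environment:
  4 × C (aromatic): no H
  2 × C: 3 H each → 6
  2 × C: no H
  2 × O: no H
  1 × Br: no H
  1 × N (charge +1): 2 H
  1 × N: no H
  1 × O (aromatic): no H
  Total hydrogens = 8.
Net charge +1.
Molecular formula: C8H8BrN2O3+

C8H8BrN2O3+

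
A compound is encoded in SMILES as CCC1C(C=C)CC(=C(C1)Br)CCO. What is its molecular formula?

Heavy atoms from the SMILES: 1 Br, 12 C, 1 O.
Implicit hydrogens by atom environment:
  6 × C: 2 H each → 12
  3 × C: 1 H each → 3
  2 × C: no H
  1 × Br: no H
  1 × C: 3 H
  1 × O: 1 H
  Total hydrogens = 19.
Molecular formula: C12H19BrO

C12H19BrO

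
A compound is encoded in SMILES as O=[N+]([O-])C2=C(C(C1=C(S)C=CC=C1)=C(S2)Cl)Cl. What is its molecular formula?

C10H5Cl2NO2S2

Heavy atoms from the SMILES: 10 C, 2 Cl, 1 N, 2 O, 2 S.
Implicit hydrogens by atom environment:
  6 × C (aromatic): no H
  4 × C (aromatic): 1 H each → 4
  2 × Cl: no H
  1 × N (charge +1): no H
  1 × O: no H
  1 × O (charge -1): no H
  1 × S: 1 H
  1 × S (aromatic): no H
  Total hydrogens = 5.
Molecular formula: C10H5Cl2NO2S2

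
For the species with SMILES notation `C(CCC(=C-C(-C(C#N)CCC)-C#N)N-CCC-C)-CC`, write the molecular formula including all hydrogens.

C18H31N3

Heavy atoms from the SMILES: 18 C, 3 N.
Implicit hydrogens by atom environment:
  9 × C: 2 H each → 18
  3 × C: 3 H each → 9
  3 × C: 1 H each → 3
  3 × C: no H
  2 × N: no H
  1 × N: 1 H
  Total hydrogens = 31.
Molecular formula: C18H31N3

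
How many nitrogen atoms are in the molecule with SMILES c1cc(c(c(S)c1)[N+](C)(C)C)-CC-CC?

1

The symbol for nitrogen appears 1 time in the SMILES.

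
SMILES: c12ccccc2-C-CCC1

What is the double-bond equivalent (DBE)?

Molecular formula from the SMILES: C10H12.
DoU = (2C + 2 + N − H − X)/2 = (2·10 + 2 + 0 − 12 − 0)/2 = 10/2 = 5.
(Structurally: 2 ring(s) + 3 π bond(s) = 5.)

5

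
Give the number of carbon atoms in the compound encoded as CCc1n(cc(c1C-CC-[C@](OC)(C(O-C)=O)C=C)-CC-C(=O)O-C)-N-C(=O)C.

21

The symbol for carbon appears 21 times in the SMILES. Lowercase c denotes aromatic carbon and counts toward C.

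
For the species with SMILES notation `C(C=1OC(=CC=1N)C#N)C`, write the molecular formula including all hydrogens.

Heavy atoms from the SMILES: 7 C, 2 N, 1 O.
Implicit hydrogens by atom environment:
  3 × C (aromatic): no H
  1 × C: 3 H
  1 × C: 2 H
  1 × C (aromatic): 1 H
  1 × C: no H
  1 × N: 2 H
  1 × N: no H
  1 × O (aromatic): no H
  Total hydrogens = 8.
Molecular formula: C7H8N2O

C7H8N2O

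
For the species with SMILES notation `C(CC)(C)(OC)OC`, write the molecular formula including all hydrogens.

C6H14O2

Heavy atoms from the SMILES: 6 C, 2 O.
Implicit hydrogens by atom environment:
  4 × C: 3 H each → 12
  2 × O: no H
  1 × C: 2 H
  1 × C: no H
  Total hydrogens = 14.
Molecular formula: C6H14O2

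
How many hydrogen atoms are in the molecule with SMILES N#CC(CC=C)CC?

Hydrogens are implicit in SMILES; fill each atom to its normal valence:
  3 × C: 2 H each → 6
  2 × C: 1 H each → 2
  1 × C: 3 H
  1 × C: no H
  1 × N: no H
  Total hydrogens = 11.

11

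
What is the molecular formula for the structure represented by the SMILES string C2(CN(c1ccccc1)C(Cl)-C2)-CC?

C12H16ClN

Heavy atoms from the SMILES: 12 C, 1 Cl, 1 N.
Implicit hydrogens by atom environment:
  5 × C (aromatic): 1 H each → 5
  3 × C: 2 H each → 6
  2 × C: 1 H each → 2
  1 × C: 3 H
  1 × C (aromatic): no H
  1 × Cl: no H
  1 × N: no H
  Total hydrogens = 16.
Molecular formula: C12H16ClN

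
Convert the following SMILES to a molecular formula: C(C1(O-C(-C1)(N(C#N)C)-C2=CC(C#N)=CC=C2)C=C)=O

C15H13N3O2

Heavy atoms from the SMILES: 15 C, 3 N, 2 O.
Implicit hydrogens by atom environment:
  4 × C (aromatic): 1 H each → 4
  4 × C: no H
  3 × N: no H
  2 × C: 2 H each → 4
  2 × C: 1 H each → 2
  2 × C (aromatic): no H
  2 × O: no H
  1 × C: 3 H
  Total hydrogens = 13.
Molecular formula: C15H13N3O2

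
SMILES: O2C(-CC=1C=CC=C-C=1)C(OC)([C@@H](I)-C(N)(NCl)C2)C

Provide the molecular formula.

C14H20ClIN2O2

Heavy atoms from the SMILES: 14 C, 1 Cl, 1 I, 2 N, 2 O.
Implicit hydrogens by atom environment:
  5 × C (aromatic): 1 H each → 5
  2 × C: 3 H each → 6
  2 × C: 2 H each → 4
  2 × C: 1 H each → 2
  2 × C: no H
  2 × O: no H
  1 × C (aromatic): no H
  1 × Cl: no H
  1 × I: no H
  1 × N: 2 H
  1 × N: 1 H
  Total hydrogens = 20.
Molecular formula: C14H20ClIN2O2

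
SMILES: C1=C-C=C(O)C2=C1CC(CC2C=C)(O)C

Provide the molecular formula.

Heavy atoms from the SMILES: 13 C, 2 O.
Implicit hydrogens by atom environment:
  3 × C: 2 H each → 6
  3 × C (aromatic): 1 H each → 3
  3 × C (aromatic): no H
  2 × C: 1 H each → 2
  2 × O: 1 H each → 2
  1 × C: 3 H
  1 × C: no H
  Total hydrogens = 16.
Molecular formula: C13H16O2

C13H16O2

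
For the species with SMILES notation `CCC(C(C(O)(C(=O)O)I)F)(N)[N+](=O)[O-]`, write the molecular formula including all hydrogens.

C6H10FIN2O5

Heavy atoms from the SMILES: 6 C, 1 F, 1 I, 2 N, 5 O.
Implicit hydrogens by atom environment:
  3 × C: no H
  2 × O: 1 H each → 2
  2 × O: no H
  1 × C: 3 H
  1 × C: 2 H
  1 × C: 1 H
  1 × F: no H
  1 × I: no H
  1 × N: 2 H
  1 × N (charge +1): no H
  1 × O (charge -1): no H
  Total hydrogens = 10.
Molecular formula: C6H10FIN2O5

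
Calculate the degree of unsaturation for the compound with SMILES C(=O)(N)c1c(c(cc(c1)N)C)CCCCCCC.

Molecular formula from the SMILES: C15H24N2O.
DoU = (2C + 2 + N − H − X)/2 = (2·15 + 2 + 2 − 24 − 0)/2 = 10/2 = 5.
(Structurally: 1 ring(s) + 4 π bond(s) = 5.)

5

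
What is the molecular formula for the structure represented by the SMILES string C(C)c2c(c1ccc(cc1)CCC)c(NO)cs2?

Heavy atoms from the SMILES: 15 C, 1 N, 1 O, 1 S.
Implicit hydrogens by atom environment:
  5 × C (aromatic): 1 H each → 5
  5 × C (aromatic): no H
  3 × C: 2 H each → 6
  2 × C: 3 H each → 6
  1 × N: 1 H
  1 × O: 1 H
  1 × S (aromatic): no H
  Total hydrogens = 19.
Molecular formula: C15H19NOS

C15H19NOS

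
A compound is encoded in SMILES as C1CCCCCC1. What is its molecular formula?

Heavy atoms from the SMILES: 7 C.
Implicit hydrogens by atom environment:
  7 × C: 2 H each → 14
  Total hydrogens = 14.
Molecular formula: C7H14

C7H14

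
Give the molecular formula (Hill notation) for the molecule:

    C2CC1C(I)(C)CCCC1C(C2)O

Heavy atoms from the SMILES: 11 C, 1 I, 1 O.
Implicit hydrogens by atom environment:
  6 × C: 2 H each → 12
  3 × C: 1 H each → 3
  1 × C: 3 H
  1 × C: no H
  1 × I: no H
  1 × O: 1 H
  Total hydrogens = 19.
Molecular formula: C11H19IO

C11H19IO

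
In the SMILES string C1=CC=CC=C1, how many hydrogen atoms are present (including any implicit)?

6

Hydrogens are implicit in SMILES; fill each atom to its normal valence:
  6 × C (aromatic): 1 H each → 6
  Total hydrogens = 6.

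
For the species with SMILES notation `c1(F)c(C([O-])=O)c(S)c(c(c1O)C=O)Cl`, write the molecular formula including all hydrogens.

Heavy atoms from the SMILES: 8 C, 1 Cl, 1 F, 4 O, 1 S.
Implicit hydrogens by atom environment:
  6 × C (aromatic): no H
  2 × O: no H
  1 × C: 1 H
  1 × C: no H
  1 × Cl: no H
  1 × F: no H
  1 × O: 1 H
  1 × O (charge -1): no H
  1 × S: 1 H
  Total hydrogens = 3.
Net charge -1.
Molecular formula: C8H3ClFO4S-

C8H3ClFO4S-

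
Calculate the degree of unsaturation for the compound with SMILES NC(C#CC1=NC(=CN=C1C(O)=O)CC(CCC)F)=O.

Molecular formula from the SMILES: C13H14FN3O3.
DoU = (2C + 2 + N − H − X)/2 = (2·13 + 2 + 3 − 14 − 1)/2 = 16/2 = 8.
(Structurally: 1 ring(s) + 7 π bond(s) = 8.)

8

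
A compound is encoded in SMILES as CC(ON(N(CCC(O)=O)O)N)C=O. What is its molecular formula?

C6H13N3O5

Heavy atoms from the SMILES: 6 C, 3 N, 5 O.
Implicit hydrogens by atom environment:
  3 × O: no H
  2 × C: 2 H each → 4
  2 × C: 1 H each → 2
  2 × N: no H
  2 × O: 1 H each → 2
  1 × C: 3 H
  1 × C: no H
  1 × N: 2 H
  Total hydrogens = 13.
Molecular formula: C6H13N3O5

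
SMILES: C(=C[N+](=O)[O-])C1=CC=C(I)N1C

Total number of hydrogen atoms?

7

Hydrogens are implicit in SMILES; fill each atom to its normal valence:
  2 × C (aromatic): 1 H each → 2
  2 × C: 1 H each → 2
  2 × C (aromatic): no H
  1 × C: 3 H
  1 × I: no H
  1 × N (aromatic): no H
  1 × N (charge +1): no H
  1 × O: no H
  1 × O (charge -1): no H
  Total hydrogens = 7.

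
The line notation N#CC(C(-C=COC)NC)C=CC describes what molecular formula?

C10H16N2O

Heavy atoms from the SMILES: 10 C, 2 N, 1 O.
Implicit hydrogens by atom environment:
  6 × C: 1 H each → 6
  3 × C: 3 H each → 9
  1 × C: no H
  1 × N: 1 H
  1 × N: no H
  1 × O: no H
  Total hydrogens = 16.
Molecular formula: C10H16N2O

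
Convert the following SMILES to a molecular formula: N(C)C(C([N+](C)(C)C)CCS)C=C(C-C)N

Heavy atoms from the SMILES: 12 C, 3 N, 1 S.
Implicit hydrogens by atom environment:
  5 × C: 3 H each → 15
  3 × C: 2 H each → 6
  3 × C: 1 H each → 3
  1 × C: no H
  1 × N: 2 H
  1 × N: 1 H
  1 × N (charge +1): no H
  1 × S: 1 H
  Total hydrogens = 28.
Net charge +1.
Molecular formula: C12H28N3S+

C12H28N3S+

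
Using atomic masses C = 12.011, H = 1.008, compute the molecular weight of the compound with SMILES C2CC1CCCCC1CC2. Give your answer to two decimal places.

138.25

Molecular formula: C10H18.
M = 10×12.011 + 18×1.008 = 138.25 g/mol.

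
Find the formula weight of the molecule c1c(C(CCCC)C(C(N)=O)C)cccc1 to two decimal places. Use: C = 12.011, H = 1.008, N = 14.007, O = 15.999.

Molecular formula: C14H21NO.
M = 14×12.011 + 21×1.008 + 1×14.007 + 1×15.999 = 219.33 g/mol.

219.33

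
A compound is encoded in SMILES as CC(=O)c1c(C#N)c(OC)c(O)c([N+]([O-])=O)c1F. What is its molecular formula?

C10H7FN2O5

Heavy atoms from the SMILES: 10 C, 1 F, 2 N, 5 O.
Implicit hydrogens by atom environment:
  6 × C (aromatic): no H
  3 × O: no H
  2 × C: 3 H each → 6
  2 × C: no H
  1 × F: no H
  1 × N (charge +1): no H
  1 × N: no H
  1 × O: 1 H
  1 × O (charge -1): no H
  Total hydrogens = 7.
Molecular formula: C10H7FN2O5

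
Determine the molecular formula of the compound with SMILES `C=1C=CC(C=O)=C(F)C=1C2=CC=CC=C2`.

Heavy atoms from the SMILES: 13 C, 1 F, 1 O.
Implicit hydrogens by atom environment:
  8 × C (aromatic): 1 H each → 8
  4 × C (aromatic): no H
  1 × C: 1 H
  1 × F: no H
  1 × O: no H
  Total hydrogens = 9.
Molecular formula: C13H9FO

C13H9FO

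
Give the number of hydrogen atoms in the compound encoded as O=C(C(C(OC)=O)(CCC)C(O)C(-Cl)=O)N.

Hydrogens are implicit in SMILES; fill each atom to its normal valence:
  4 × C: no H
  4 × O: no H
  2 × C: 3 H each → 6
  2 × C: 2 H each → 4
  1 × C: 1 H
  1 × Cl: no H
  1 × N: 2 H
  1 × O: 1 H
  Total hydrogens = 14.

14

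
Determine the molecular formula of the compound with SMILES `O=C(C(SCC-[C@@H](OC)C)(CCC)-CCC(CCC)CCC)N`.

Heavy atoms from the SMILES: 19 C, 1 N, 2 O, 1 S.
Implicit hydrogens by atom environment:
  10 × C: 2 H each → 20
  5 × C: 3 H each → 15
  2 × C: 1 H each → 2
  2 × C: no H
  2 × O: no H
  1 × N: 2 H
  1 × S: no H
  Total hydrogens = 39.
Molecular formula: C19H39NO2S

C19H39NO2S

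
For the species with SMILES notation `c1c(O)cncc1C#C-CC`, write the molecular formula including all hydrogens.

Heavy atoms from the SMILES: 9 C, 1 N, 1 O.
Implicit hydrogens by atom environment:
  3 × C (aromatic): 1 H each → 3
  2 × C (aromatic): no H
  2 × C: no H
  1 × C: 3 H
  1 × C: 2 H
  1 × N (aromatic): no H
  1 × O: 1 H
  Total hydrogens = 9.
Molecular formula: C9H9NO

C9H9NO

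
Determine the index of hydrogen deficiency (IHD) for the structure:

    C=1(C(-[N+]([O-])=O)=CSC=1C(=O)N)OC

5

Molecular formula from the SMILES: C6H6N2O4S.
DoU = (2C + 2 + N − H − X)/2 = (2·6 + 2 + 2 − 6 − 0)/2 = 10/2 = 5.
(Structurally: 1 ring(s) + 4 π bond(s) = 5.)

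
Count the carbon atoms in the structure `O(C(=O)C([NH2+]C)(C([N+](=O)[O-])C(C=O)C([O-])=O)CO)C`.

9

The symbol for carbon appears 9 times in the SMILES.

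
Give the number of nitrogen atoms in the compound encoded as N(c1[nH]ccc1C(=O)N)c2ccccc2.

The symbol for nitrogen appears 3 times in the SMILES.

3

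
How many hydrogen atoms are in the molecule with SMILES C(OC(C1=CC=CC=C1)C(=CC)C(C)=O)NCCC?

23

Hydrogens are implicit in SMILES; fill each atom to its normal valence:
  5 × C (aromatic): 1 H each → 5
  3 × C: 3 H each → 9
  3 × C: 2 H each → 6
  2 × C: 1 H each → 2
  2 × C: no H
  2 × O: no H
  1 × C (aromatic): no H
  1 × N: 1 H
  Total hydrogens = 23.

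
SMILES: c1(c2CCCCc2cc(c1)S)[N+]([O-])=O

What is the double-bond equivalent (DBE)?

Molecular formula from the SMILES: C10H11NO2S.
DoU = (2C + 2 + N − H − X)/2 = (2·10 + 2 + 1 − 11 − 0)/2 = 12/2 = 6.
(Structurally: 2 ring(s) + 4 π bond(s) = 6.)

6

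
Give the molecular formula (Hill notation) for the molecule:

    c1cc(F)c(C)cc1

Heavy atoms from the SMILES: 7 C, 1 F.
Implicit hydrogens by atom environment:
  4 × C (aromatic): 1 H each → 4
  2 × C (aromatic): no H
  1 × C: 3 H
  1 × F: no H
  Total hydrogens = 7.
Molecular formula: C7H7F

C7H7F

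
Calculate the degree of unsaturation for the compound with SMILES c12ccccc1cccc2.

7

Molecular formula from the SMILES: C10H8.
DoU = (2C + 2 + N − H − X)/2 = (2·10 + 2 + 0 − 8 − 0)/2 = 14/2 = 7.
(Structurally: 2 ring(s) + 5 π bond(s) = 7.)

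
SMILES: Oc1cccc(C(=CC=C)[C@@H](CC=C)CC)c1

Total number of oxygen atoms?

The symbol for oxygen appears 1 time in the SMILES.

1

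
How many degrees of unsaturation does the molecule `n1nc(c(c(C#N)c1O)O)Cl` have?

6

Molecular formula from the SMILES: C5H2ClN3O2.
DoU = (2C + 2 + N − H − X)/2 = (2·5 + 2 + 3 − 2 − 1)/2 = 12/2 = 6.
(Structurally: 1 ring(s) + 5 π bond(s) = 6.)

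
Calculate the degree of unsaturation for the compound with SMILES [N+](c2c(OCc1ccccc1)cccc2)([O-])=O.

9

Molecular formula from the SMILES: C13H11NO3.
DoU = (2C + 2 + N − H − X)/2 = (2·13 + 2 + 1 − 11 − 0)/2 = 18/2 = 9.
(Structurally: 2 ring(s) + 7 π bond(s) = 9.)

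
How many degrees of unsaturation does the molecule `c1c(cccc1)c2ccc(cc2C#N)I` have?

10

Molecular formula from the SMILES: C13H8IN.
DoU = (2C + 2 + N − H − X)/2 = (2·13 + 2 + 1 − 8 − 1)/2 = 20/2 = 10.
(Structurally: 2 ring(s) + 8 π bond(s) = 10.)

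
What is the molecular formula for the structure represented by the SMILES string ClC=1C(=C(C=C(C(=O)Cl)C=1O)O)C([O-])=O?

Heavy atoms from the SMILES: 8 C, 2 Cl, 5 O.
Implicit hydrogens by atom environment:
  5 × C (aromatic): no H
  2 × C: no H
  2 × Cl: no H
  2 × O: 1 H each → 2
  2 × O: no H
  1 × C (aromatic): 1 H
  1 × O (charge -1): no H
  Total hydrogens = 3.
Net charge -1.
Molecular formula: C8H3Cl2O5-

C8H3Cl2O5-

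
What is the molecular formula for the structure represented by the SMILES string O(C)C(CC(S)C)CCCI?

C8H17IOS

Heavy atoms from the SMILES: 8 C, 1 I, 1 O, 1 S.
Implicit hydrogens by atom environment:
  4 × C: 2 H each → 8
  2 × C: 3 H each → 6
  2 × C: 1 H each → 2
  1 × I: no H
  1 × O: no H
  1 × S: 1 H
  Total hydrogens = 17.
Molecular formula: C8H17IOS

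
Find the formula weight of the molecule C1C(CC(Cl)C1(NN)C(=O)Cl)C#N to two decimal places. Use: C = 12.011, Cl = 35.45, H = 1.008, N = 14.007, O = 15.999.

222.07

Molecular formula: C7H9Cl2N3O.
M = 7×12.011 + 2×35.45 + 9×1.008 + 3×14.007 + 1×15.999 = 222.07 g/mol.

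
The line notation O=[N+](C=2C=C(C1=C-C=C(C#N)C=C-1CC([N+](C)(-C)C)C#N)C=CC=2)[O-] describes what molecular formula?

C19H19N4O2+

Heavy atoms from the SMILES: 19 C, 4 N, 2 O.
Implicit hydrogens by atom environment:
  7 × C (aromatic): 1 H each → 7
  5 × C (aromatic): no H
  3 × C: 3 H each → 9
  2 × C: no H
  2 × N (charge +1): no H
  2 × N: no H
  1 × C: 2 H
  1 × C: 1 H
  1 × O: no H
  1 × O (charge -1): no H
  Total hydrogens = 19.
Net charge +1.
Molecular formula: C19H19N4O2+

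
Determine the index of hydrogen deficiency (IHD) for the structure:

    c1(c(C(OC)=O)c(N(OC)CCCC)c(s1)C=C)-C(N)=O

6

Molecular formula from the SMILES: C14H20N2O4S.
DoU = (2C + 2 + N − H − X)/2 = (2·14 + 2 + 2 − 20 − 0)/2 = 12/2 = 6.
(Structurally: 1 ring(s) + 5 π bond(s) = 6.)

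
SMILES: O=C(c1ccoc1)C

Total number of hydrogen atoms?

6

Hydrogens are implicit in SMILES; fill each atom to its normal valence:
  3 × C (aromatic): 1 H each → 3
  1 × C: 3 H
  1 × C (aromatic): no H
  1 × C: no H
  1 × O (aromatic): no H
  1 × O: no H
  Total hydrogens = 6.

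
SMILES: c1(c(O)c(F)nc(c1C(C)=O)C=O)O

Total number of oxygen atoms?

The symbol for oxygen appears 4 times in the SMILES.

4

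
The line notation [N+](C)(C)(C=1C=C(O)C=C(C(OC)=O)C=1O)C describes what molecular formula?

C11H16NO4+

Heavy atoms from the SMILES: 11 C, 1 N, 4 O.
Implicit hydrogens by atom environment:
  4 × C: 3 H each → 12
  4 × C (aromatic): no H
  2 × C (aromatic): 1 H each → 2
  2 × O: 1 H each → 2
  2 × O: no H
  1 × C: no H
  1 × N (charge +1): no H
  Total hydrogens = 16.
Net charge +1.
Molecular formula: C11H16NO4+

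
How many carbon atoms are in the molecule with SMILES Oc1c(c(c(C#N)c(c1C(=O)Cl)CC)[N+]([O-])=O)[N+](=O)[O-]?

10

The symbol for carbon appears 10 times in the SMILES. Lowercase c denotes aromatic carbon and counts toward C.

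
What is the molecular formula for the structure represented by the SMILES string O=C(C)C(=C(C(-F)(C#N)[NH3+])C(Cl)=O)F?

Heavy atoms from the SMILES: 7 C, 1 Cl, 2 F, 2 N, 2 O.
Implicit hydrogens by atom environment:
  6 × C: no H
  2 × F: no H
  2 × O: no H
  1 × C: 3 H
  1 × Cl: no H
  1 × N (charge +1): 3 H
  1 × N: no H
  Total hydrogens = 6.
Net charge +1.
Molecular formula: C7H6ClF2N2O2+

C7H6ClF2N2O2+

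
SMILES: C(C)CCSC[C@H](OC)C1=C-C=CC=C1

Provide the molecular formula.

C13H20OS

Heavy atoms from the SMILES: 13 C, 1 O, 1 S.
Implicit hydrogens by atom environment:
  5 × C (aromatic): 1 H each → 5
  4 × C: 2 H each → 8
  2 × C: 3 H each → 6
  1 × C: 1 H
  1 × C (aromatic): no H
  1 × O: no H
  1 × S: no H
  Total hydrogens = 20.
Molecular formula: C13H20OS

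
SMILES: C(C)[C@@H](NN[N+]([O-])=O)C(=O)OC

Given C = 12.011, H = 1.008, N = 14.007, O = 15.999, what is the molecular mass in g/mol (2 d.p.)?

177.16

Molecular formula: C5H11N3O4.
M = 5×12.011 + 11×1.008 + 3×14.007 + 4×15.999 = 177.16 g/mol.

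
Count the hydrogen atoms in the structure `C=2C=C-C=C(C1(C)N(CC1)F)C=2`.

12

Hydrogens are implicit in SMILES; fill each atom to its normal valence:
  5 × C (aromatic): 1 H each → 5
  2 × C: 2 H each → 4
  1 × C: 3 H
  1 × C: no H
  1 × C (aromatic): no H
  1 × F: no H
  1 × N: no H
  Total hydrogens = 12.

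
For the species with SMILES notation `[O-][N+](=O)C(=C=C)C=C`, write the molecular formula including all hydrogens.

C5H5NO2

Heavy atoms from the SMILES: 5 C, 1 N, 2 O.
Implicit hydrogens by atom environment:
  2 × C: 2 H each → 4
  2 × C: no H
  1 × C: 1 H
  1 × N (charge +1): no H
  1 × O: no H
  1 × O (charge -1): no H
  Total hydrogens = 5.
Molecular formula: C5H5NO2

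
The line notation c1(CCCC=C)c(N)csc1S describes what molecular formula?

Heavy atoms from the SMILES: 9 C, 1 N, 2 S.
Implicit hydrogens by atom environment:
  4 × C: 2 H each → 8
  3 × C (aromatic): no H
  1 × C (aromatic): 1 H
  1 × C: 1 H
  1 × N: 2 H
  1 × S: 1 H
  1 × S (aromatic): no H
  Total hydrogens = 13.
Molecular formula: C9H13NS2

C9H13NS2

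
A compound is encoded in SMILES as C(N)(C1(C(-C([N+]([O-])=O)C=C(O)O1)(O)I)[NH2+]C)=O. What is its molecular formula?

C7H11IN3O6+

Heavy atoms from the SMILES: 7 C, 1 I, 3 N, 6 O.
Implicit hydrogens by atom environment:
  4 × C: no H
  3 × O: no H
  2 × C: 1 H each → 2
  2 × O: 1 H each → 2
  1 × C: 3 H
  1 × I: no H
  1 × N (charge +1): 2 H
  1 × N: 2 H
  1 × N (charge +1): no H
  1 × O (charge -1): no H
  Total hydrogens = 11.
Net charge +1.
Molecular formula: C7H11IN3O6+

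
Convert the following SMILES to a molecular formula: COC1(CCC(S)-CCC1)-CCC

C11H22OS

Heavy atoms from the SMILES: 11 C, 1 O, 1 S.
Implicit hydrogens by atom environment:
  7 × C: 2 H each → 14
  2 × C: 3 H each → 6
  1 × C: 1 H
  1 × C: no H
  1 × O: no H
  1 × S: 1 H
  Total hydrogens = 22.
Molecular formula: C11H22OS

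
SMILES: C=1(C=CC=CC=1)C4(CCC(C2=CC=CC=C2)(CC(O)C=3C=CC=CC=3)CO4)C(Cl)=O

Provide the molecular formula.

Heavy atoms from the SMILES: 26 C, 1 Cl, 3 O.
Implicit hydrogens by atom environment:
  15 × C (aromatic): 1 H each → 15
  4 × C: 2 H each → 8
  3 × C: no H
  3 × C (aromatic): no H
  2 × O: no H
  1 × C: 1 H
  1 × Cl: no H
  1 × O: 1 H
  Total hydrogens = 25.
Molecular formula: C26H25ClO3

C26H25ClO3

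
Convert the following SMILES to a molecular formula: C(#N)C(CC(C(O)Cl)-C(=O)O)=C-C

Heavy atoms from the SMILES: 8 C, 1 Cl, 1 N, 3 O.
Implicit hydrogens by atom environment:
  3 × C: 1 H each → 3
  3 × C: no H
  2 × O: 1 H each → 2
  1 × C: 3 H
  1 × C: 2 H
  1 × Cl: no H
  1 × N: no H
  1 × O: no H
  Total hydrogens = 10.
Molecular formula: C8H10ClNO3

C8H10ClNO3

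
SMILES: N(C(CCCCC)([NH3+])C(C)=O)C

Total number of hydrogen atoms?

21

Hydrogens are implicit in SMILES; fill each atom to its normal valence:
  4 × C: 2 H each → 8
  3 × C: 3 H each → 9
  2 × C: no H
  1 × N (charge +1): 3 H
  1 × N: 1 H
  1 × O: no H
  Total hydrogens = 21.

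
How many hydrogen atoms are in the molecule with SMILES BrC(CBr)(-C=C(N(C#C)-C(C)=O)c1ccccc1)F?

12

Hydrogens are implicit in SMILES; fill each atom to its normal valence:
  5 × C (aromatic): 1 H each → 5
  4 × C: no H
  2 × Br: no H
  2 × C: 1 H each → 2
  1 × C: 3 H
  1 × C: 2 H
  1 × C (aromatic): no H
  1 × F: no H
  1 × N: no H
  1 × O: no H
  Total hydrogens = 12.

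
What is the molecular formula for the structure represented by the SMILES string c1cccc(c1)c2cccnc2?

Heavy atoms from the SMILES: 11 C, 1 N.
Implicit hydrogens by atom environment:
  9 × C (aromatic): 1 H each → 9
  2 × C (aromatic): no H
  1 × N (aromatic): no H
  Total hydrogens = 9.
Molecular formula: C11H9N

C11H9N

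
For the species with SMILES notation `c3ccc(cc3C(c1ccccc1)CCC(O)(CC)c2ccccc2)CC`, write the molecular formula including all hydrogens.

C26H30O

Heavy atoms from the SMILES: 26 C, 1 O.
Implicit hydrogens by atom environment:
  14 × C (aromatic): 1 H each → 14
  4 × C: 2 H each → 8
  4 × C (aromatic): no H
  2 × C: 3 H each → 6
  1 × C: 1 H
  1 × C: no H
  1 × O: 1 H
  Total hydrogens = 30.
Molecular formula: C26H30O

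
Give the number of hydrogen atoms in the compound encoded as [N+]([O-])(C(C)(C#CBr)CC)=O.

8

Hydrogens are implicit in SMILES; fill each atom to its normal valence:
  3 × C: no H
  2 × C: 3 H each → 6
  1 × Br: no H
  1 × C: 2 H
  1 × N (charge +1): no H
  1 × O: no H
  1 × O (charge -1): no H
  Total hydrogens = 8.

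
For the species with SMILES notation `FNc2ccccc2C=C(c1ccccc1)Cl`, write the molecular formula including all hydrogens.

C14H11ClFN

Heavy atoms from the SMILES: 14 C, 1 Cl, 1 F, 1 N.
Implicit hydrogens by atom environment:
  9 × C (aromatic): 1 H each → 9
  3 × C (aromatic): no H
  1 × C: 1 H
  1 × C: no H
  1 × Cl: no H
  1 × F: no H
  1 × N: 1 H
  Total hydrogens = 11.
Molecular formula: C14H11ClFN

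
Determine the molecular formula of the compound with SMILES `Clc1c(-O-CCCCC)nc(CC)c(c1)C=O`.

C13H18ClNO2

Heavy atoms from the SMILES: 13 C, 1 Cl, 1 N, 2 O.
Implicit hydrogens by atom environment:
  5 × C: 2 H each → 10
  4 × C (aromatic): no H
  2 × C: 3 H each → 6
  2 × O: no H
  1 × C (aromatic): 1 H
  1 × C: 1 H
  1 × Cl: no H
  1 × N (aromatic): no H
  Total hydrogens = 18.
Molecular formula: C13H18ClNO2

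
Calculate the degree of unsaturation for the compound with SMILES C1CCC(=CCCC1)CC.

Molecular formula from the SMILES: C10H18.
DoU = (2C + 2 + N − H − X)/2 = (2·10 + 2 + 0 − 18 − 0)/2 = 4/2 = 2.
(Structurally: 1 ring(s) + 1 π bond(s) = 2.)

2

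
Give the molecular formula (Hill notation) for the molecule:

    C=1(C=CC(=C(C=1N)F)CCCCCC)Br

Heavy atoms from the SMILES: 1 Br, 12 C, 1 F, 1 N.
Implicit hydrogens by atom environment:
  5 × C: 2 H each → 10
  4 × C (aromatic): no H
  2 × C (aromatic): 1 H each → 2
  1 × Br: no H
  1 × C: 3 H
  1 × F: no H
  1 × N: 2 H
  Total hydrogens = 17.
Molecular formula: C12H17BrFN

C12H17BrFN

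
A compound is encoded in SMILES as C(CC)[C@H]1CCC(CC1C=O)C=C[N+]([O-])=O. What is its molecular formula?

C12H19NO3

Heavy atoms from the SMILES: 12 C, 1 N, 3 O.
Implicit hydrogens by atom environment:
  6 × C: 1 H each → 6
  5 × C: 2 H each → 10
  2 × O: no H
  1 × C: 3 H
  1 × N (charge +1): no H
  1 × O (charge -1): no H
  Total hydrogens = 19.
Molecular formula: C12H19NO3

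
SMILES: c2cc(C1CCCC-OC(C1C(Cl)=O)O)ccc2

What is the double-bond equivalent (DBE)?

6

Molecular formula from the SMILES: C14H17ClO3.
DoU = (2C + 2 + N − H − X)/2 = (2·14 + 2 + 0 − 17 − 1)/2 = 12/2 = 6.
(Structurally: 2 ring(s) + 4 π bond(s) = 6.)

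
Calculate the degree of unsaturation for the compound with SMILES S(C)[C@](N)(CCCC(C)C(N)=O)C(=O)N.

2

Molecular formula from the SMILES: C9H19N3O2S.
DoU = (2C + 2 + N − H − X)/2 = (2·9 + 2 + 3 − 19 − 0)/2 = 4/2 = 2.
(Structurally: 0 ring(s) + 2 π bond(s) = 2.)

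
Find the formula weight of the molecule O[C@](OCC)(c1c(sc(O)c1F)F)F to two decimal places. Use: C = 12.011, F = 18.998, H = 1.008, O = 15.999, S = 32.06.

228.18

Molecular formula: C7H7F3O3S.
M = 7×12.011 + 3×18.998 + 7×1.008 + 3×15.999 + 1×32.06 = 228.18 g/mol.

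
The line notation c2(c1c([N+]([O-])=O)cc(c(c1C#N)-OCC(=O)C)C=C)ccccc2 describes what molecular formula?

Heavy atoms from the SMILES: 18 C, 2 N, 4 O.
Implicit hydrogens by atom environment:
  6 × C (aromatic): 1 H each → 6
  6 × C (aromatic): no H
  3 × O: no H
  2 × C: 2 H each → 4
  2 × C: no H
  1 × C: 3 H
  1 × C: 1 H
  1 × N: no H
  1 × N (charge +1): no H
  1 × O (charge -1): no H
  Total hydrogens = 14.
Molecular formula: C18H14N2O4

C18H14N2O4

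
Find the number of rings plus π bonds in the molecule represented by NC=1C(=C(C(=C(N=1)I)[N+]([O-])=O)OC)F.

Molecular formula from the SMILES: C6H5FIN3O3.
DoU = (2C + 2 + N − H − X)/2 = (2·6 + 2 + 3 − 5 − 2)/2 = 10/2 = 5.
(Structurally: 1 ring(s) + 4 π bond(s) = 5.)

5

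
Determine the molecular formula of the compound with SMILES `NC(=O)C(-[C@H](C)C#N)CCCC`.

Heavy atoms from the SMILES: 9 C, 2 N, 1 O.
Implicit hydrogens by atom environment:
  3 × C: 2 H each → 6
  2 × C: 3 H each → 6
  2 × C: 1 H each → 2
  2 × C: no H
  1 × N: 2 H
  1 × N: no H
  1 × O: no H
  Total hydrogens = 16.
Molecular formula: C9H16N2O

C9H16N2O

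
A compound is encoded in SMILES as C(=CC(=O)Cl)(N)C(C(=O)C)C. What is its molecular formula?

Heavy atoms from the SMILES: 7 C, 1 Cl, 1 N, 2 O.
Implicit hydrogens by atom environment:
  3 × C: no H
  2 × C: 3 H each → 6
  2 × C: 1 H each → 2
  2 × O: no H
  1 × Cl: no H
  1 × N: 2 H
  Total hydrogens = 10.
Molecular formula: C7H10ClNO2

C7H10ClNO2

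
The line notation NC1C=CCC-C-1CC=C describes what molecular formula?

Heavy atoms from the SMILES: 9 C, 1 N.
Implicit hydrogens by atom environment:
  5 × C: 1 H each → 5
  4 × C: 2 H each → 8
  1 × N: 2 H
  Total hydrogens = 15.
Molecular formula: C9H15N

C9H15N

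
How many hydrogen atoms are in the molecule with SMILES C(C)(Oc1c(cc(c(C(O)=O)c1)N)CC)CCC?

21

Hydrogens are implicit in SMILES; fill each atom to its normal valence:
  4 × C (aromatic): no H
  3 × C: 3 H each → 9
  3 × C: 2 H each → 6
  2 × C (aromatic): 1 H each → 2
  2 × O: no H
  1 × C: 1 H
  1 × C: no H
  1 × N: 2 H
  1 × O: 1 H
  Total hydrogens = 21.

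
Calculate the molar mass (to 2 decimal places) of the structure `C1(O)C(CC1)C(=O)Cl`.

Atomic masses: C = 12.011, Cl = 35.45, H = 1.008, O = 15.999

Molecular formula: C5H7ClO2.
M = 5×12.011 + 1×35.45 + 7×1.008 + 2×15.999 = 134.56 g/mol.

134.56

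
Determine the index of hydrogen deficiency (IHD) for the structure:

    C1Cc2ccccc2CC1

Molecular formula from the SMILES: C10H12.
DoU = (2C + 2 + N − H − X)/2 = (2·10 + 2 + 0 − 12 − 0)/2 = 10/2 = 5.
(Structurally: 2 ring(s) + 3 π bond(s) = 5.)

5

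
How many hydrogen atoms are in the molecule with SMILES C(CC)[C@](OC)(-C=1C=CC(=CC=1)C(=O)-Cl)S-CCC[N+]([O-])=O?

20

Hydrogens are implicit in SMILES; fill each atom to its normal valence:
  5 × C: 2 H each → 10
  4 × C (aromatic): 1 H each → 4
  3 × O: no H
  2 × C: 3 H each → 6
  2 × C: no H
  2 × C (aromatic): no H
  1 × Cl: no H
  1 × N (charge +1): no H
  1 × O (charge -1): no H
  1 × S: no H
  Total hydrogens = 20.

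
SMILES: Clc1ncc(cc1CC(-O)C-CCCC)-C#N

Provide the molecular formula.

Heavy atoms from the SMILES: 13 C, 1 Cl, 2 N, 1 O.
Implicit hydrogens by atom environment:
  5 × C: 2 H each → 10
  3 × C (aromatic): no H
  2 × C (aromatic): 1 H each → 2
  1 × C: 3 H
  1 × C: 1 H
  1 × C: no H
  1 × Cl: no H
  1 × N (aromatic): no H
  1 × N: no H
  1 × O: 1 H
  Total hydrogens = 17.
Molecular formula: C13H17ClN2O

C13H17ClN2O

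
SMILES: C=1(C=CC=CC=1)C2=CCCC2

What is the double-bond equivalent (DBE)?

Molecular formula from the SMILES: C11H12.
DoU = (2C + 2 + N − H − X)/2 = (2·11 + 2 + 0 − 12 − 0)/2 = 12/2 = 6.
(Structurally: 2 ring(s) + 4 π bond(s) = 6.)

6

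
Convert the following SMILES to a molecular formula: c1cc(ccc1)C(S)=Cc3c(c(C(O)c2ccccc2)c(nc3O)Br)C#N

C21H15BrN2O2S

Heavy atoms from the SMILES: 1 Br, 21 C, 2 N, 2 O, 1 S.
Implicit hydrogens by atom environment:
  10 × C (aromatic): 1 H each → 10
  7 × C (aromatic): no H
  2 × C: 1 H each → 2
  2 × C: no H
  2 × O: 1 H each → 2
  1 × Br: no H
  1 × N (aromatic): no H
  1 × N: no H
  1 × S: 1 H
  Total hydrogens = 15.
Molecular formula: C21H15BrN2O2S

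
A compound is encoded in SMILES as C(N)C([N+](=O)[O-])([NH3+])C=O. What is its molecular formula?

Heavy atoms from the SMILES: 3 C, 3 N, 3 O.
Implicit hydrogens by atom environment:
  2 × O: no H
  1 × C: 2 H
  1 × C: 1 H
  1 × C: no H
  1 × N (charge +1): 3 H
  1 × N: 2 H
  1 × N (charge +1): no H
  1 × O (charge -1): no H
  Total hydrogens = 8.
Net charge +1.
Molecular formula: C3H8N3O3+

C3H8N3O3+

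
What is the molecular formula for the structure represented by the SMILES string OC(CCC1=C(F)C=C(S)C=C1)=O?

Heavy atoms from the SMILES: 9 C, 1 F, 2 O, 1 S.
Implicit hydrogens by atom environment:
  3 × C (aromatic): 1 H each → 3
  3 × C (aromatic): no H
  2 × C: 2 H each → 4
  1 × C: no H
  1 × F: no H
  1 × O: 1 H
  1 × O: no H
  1 × S: 1 H
  Total hydrogens = 9.
Molecular formula: C9H9FO2S

C9H9FO2S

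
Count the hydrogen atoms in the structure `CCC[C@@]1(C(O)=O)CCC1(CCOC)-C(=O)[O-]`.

Hydrogens are implicit in SMILES; fill each atom to its normal valence:
  6 × C: 2 H each → 12
  4 × C: no H
  3 × O: no H
  2 × C: 3 H each → 6
  1 × O: 1 H
  1 × O (charge -1): no H
  Total hydrogens = 19.

19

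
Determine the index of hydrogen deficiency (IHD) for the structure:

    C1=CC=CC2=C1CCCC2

Molecular formula from the SMILES: C10H12.
DoU = (2C + 2 + N − H − X)/2 = (2·10 + 2 + 0 − 12 − 0)/2 = 10/2 = 5.
(Structurally: 2 ring(s) + 3 π bond(s) = 5.)

5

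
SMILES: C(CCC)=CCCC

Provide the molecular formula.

Heavy atoms from the SMILES: 8 C.
Implicit hydrogens by atom environment:
  4 × C: 2 H each → 8
  2 × C: 3 H each → 6
  2 × C: 1 H each → 2
  Total hydrogens = 16.
Molecular formula: C8H16

C8H16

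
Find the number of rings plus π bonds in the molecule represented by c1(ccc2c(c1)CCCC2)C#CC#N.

9

Molecular formula from the SMILES: C13H11N.
DoU = (2C + 2 + N − H − X)/2 = (2·13 + 2 + 1 − 11 − 0)/2 = 18/2 = 9.
(Structurally: 2 ring(s) + 7 π bond(s) = 9.)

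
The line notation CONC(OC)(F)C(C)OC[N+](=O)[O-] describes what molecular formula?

C6H13FN2O5

Heavy atoms from the SMILES: 6 C, 1 F, 2 N, 5 O.
Implicit hydrogens by atom environment:
  4 × O: no H
  3 × C: 3 H each → 9
  1 × C: 2 H
  1 × C: 1 H
  1 × C: no H
  1 × F: no H
  1 × N: 1 H
  1 × N (charge +1): no H
  1 × O (charge -1): no H
  Total hydrogens = 13.
Molecular formula: C6H13FN2O5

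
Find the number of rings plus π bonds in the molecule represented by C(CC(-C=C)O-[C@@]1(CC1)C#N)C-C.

Molecular formula from the SMILES: C11H17NO.
DoU = (2C + 2 + N − H − X)/2 = (2·11 + 2 + 1 − 17 − 0)/2 = 8/2 = 4.
(Structurally: 1 ring(s) + 3 π bond(s) = 4.)

4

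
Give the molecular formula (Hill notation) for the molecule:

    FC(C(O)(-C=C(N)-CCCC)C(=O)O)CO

C10H18FNO4

Heavy atoms from the SMILES: 10 C, 1 F, 1 N, 4 O.
Implicit hydrogens by atom environment:
  4 × C: 2 H each → 8
  3 × C: no H
  3 × O: 1 H each → 3
  2 × C: 1 H each → 2
  1 × C: 3 H
  1 × F: no H
  1 × N: 2 H
  1 × O: no H
  Total hydrogens = 18.
Molecular formula: C10H18FNO4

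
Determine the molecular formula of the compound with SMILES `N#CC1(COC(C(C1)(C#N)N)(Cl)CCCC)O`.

C11H16ClN3O2

Heavy atoms from the SMILES: 11 C, 1 Cl, 3 N, 2 O.
Implicit hydrogens by atom environment:
  5 × C: 2 H each → 10
  5 × C: no H
  2 × N: no H
  1 × C: 3 H
  1 × Cl: no H
  1 × N: 2 H
  1 × O: 1 H
  1 × O: no H
  Total hydrogens = 16.
Molecular formula: C11H16ClN3O2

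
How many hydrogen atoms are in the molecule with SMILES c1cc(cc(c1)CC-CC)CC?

18

Hydrogens are implicit in SMILES; fill each atom to its normal valence:
  4 × C: 2 H each → 8
  4 × C (aromatic): 1 H each → 4
  2 × C: 3 H each → 6
  2 × C (aromatic): no H
  Total hydrogens = 18.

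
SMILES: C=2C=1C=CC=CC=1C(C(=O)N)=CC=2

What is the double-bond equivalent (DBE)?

Molecular formula from the SMILES: C11H9NO.
DoU = (2C + 2 + N − H − X)/2 = (2·11 + 2 + 1 − 9 − 0)/2 = 16/2 = 8.
(Structurally: 2 ring(s) + 6 π bond(s) = 8.)

8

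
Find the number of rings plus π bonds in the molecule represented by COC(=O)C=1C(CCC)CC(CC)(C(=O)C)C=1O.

4

Molecular formula from the SMILES: C14H22O4.
DoU = (2C + 2 + N − H − X)/2 = (2·14 + 2 + 0 − 22 − 0)/2 = 8/2 = 4.
(Structurally: 1 ring(s) + 3 π bond(s) = 4.)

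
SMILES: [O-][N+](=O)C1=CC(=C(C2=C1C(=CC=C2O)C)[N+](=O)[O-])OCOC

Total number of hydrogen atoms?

12

Hydrogens are implicit in SMILES; fill each atom to its normal valence:
  7 × C (aromatic): no H
  4 × O: no H
  3 × C (aromatic): 1 H each → 3
  2 × C: 3 H each → 6
  2 × N (charge +1): no H
  2 × O (charge -1): no H
  1 × C: 2 H
  1 × O: 1 H
  Total hydrogens = 12.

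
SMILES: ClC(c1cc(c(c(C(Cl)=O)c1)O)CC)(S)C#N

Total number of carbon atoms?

11

The symbol for carbon appears 11 times in the SMILES. Lowercase c denotes aromatic carbon and counts toward C.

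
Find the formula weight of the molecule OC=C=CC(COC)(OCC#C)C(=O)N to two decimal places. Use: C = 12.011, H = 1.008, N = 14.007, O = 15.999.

Molecular formula: C10H13NO4.
M = 10×12.011 + 13×1.008 + 1×14.007 + 4×15.999 = 211.22 g/mol.

211.22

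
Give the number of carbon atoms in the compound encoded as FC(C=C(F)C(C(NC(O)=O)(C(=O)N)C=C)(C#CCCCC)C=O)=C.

17

The symbol for carbon appears 17 times in the SMILES.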